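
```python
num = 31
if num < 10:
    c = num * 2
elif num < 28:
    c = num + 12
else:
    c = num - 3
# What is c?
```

Trace:
`num = 31` → num = 31
`if num < 10: ...` → num < 10 is False, num < 28 is False, take else branch → c = 28
So c = 28

Answer: 28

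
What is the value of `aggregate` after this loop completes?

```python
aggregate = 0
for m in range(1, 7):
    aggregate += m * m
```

Sum of squares 1² to 6² = 91
`aggregate` takes the values: 0 → 1 → 5 → 14 → 30 → 55 → 91

Answer: 91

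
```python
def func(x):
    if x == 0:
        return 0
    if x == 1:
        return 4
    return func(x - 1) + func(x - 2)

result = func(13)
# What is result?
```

Build up from base cases: func(0)=0, func(1)=4, func(2)=4, func(3)=8, func(4)=12, func(5)=20, func(6)=32, ..., func(13)=932

Answer: 932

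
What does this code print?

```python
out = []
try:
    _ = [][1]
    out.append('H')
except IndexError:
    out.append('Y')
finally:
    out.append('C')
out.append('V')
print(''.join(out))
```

Execution trace: 'Y' (except IndexError) → 'C' (finally) → 'V' (after the try/except). Output: YCV

Answer: YCV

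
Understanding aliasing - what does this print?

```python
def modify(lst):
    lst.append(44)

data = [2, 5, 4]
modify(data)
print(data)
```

Key concept: function modifies passed list.
Step by step:
`data = [2, 5, 4]` → data = [2, 5, 4]
`modify(data)` → data = [2, 5, 4, 44]
`print(data)` → prints [2, 5, 4, 44]

Answer: [2, 5, 4, 44]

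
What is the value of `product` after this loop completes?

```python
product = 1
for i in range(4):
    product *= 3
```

3^4 = 81
`product` takes the values: 1 → 3 → 9 → 27 → 81

Answer: 81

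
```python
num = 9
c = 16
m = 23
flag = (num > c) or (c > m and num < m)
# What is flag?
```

Trace:
`num = 9` → num = 9
`c = 16` → c = 16
`m = 23` → m = 23
`flag = (num > c) or (c > m and num < m)` → flag = False
So flag = False

Answer: False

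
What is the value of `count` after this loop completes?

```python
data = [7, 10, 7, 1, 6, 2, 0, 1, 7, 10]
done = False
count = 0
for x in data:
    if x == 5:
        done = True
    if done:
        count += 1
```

Count elements after first 5 in [7, 10, 7, 1, 6, 2, 0, 1, 7, 10]
`count` takes the values: 0

Answer: 0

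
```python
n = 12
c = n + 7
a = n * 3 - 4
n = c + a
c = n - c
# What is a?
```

Trace:
`n = 12` → n = 12
`c = n + 7` → c = 19
`a = n * 3 - 4` → a = 32
`n = c + a` → n = 51
`c = n - c` → c = 32
So a = 32

Answer: 32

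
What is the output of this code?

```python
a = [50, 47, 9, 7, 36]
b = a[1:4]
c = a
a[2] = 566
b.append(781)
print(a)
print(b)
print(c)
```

Key concept: slice vs alias.
Step by step:
`a = [50, 47, 9, 7, 36]` → a = [50, 47, 9, 7, 36]
`b = a[1:4]` → b = [47, 9, 7]
`c = a` → c = [50, 47, 9, 7, 36] (same object as a)
`a[2] = 566` → a = [50, 47, 566, 7, 36] (same object as c); c = [50, 47, 566, 7, 36] (same object as a)
`b.append(781)` → b = [47, 9, 7, 781]
`print(a)` → prints [50, 47, 566, 7, 36]
`print(b)` → prints [47, 9, 7, 781]
`print(c)` → prints [50, 47, 566, 7, 36]

Answer:
[50, 47, 566, 7, 36]
[47, 9, 7, 781]
[50, 47, 566, 7, 36]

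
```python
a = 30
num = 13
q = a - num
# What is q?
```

Trace:
`a = 30` → a = 30
`num = 13` → num = 13
`q = a - num` → q = 17
So q = 17

Answer: 17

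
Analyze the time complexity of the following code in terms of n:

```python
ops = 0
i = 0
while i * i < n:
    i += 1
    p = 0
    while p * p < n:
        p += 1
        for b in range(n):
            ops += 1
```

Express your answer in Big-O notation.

Each loop level contributes: √n × √n × n. Multiplying the contributions gives O(n^2).

Answer: O(n^2)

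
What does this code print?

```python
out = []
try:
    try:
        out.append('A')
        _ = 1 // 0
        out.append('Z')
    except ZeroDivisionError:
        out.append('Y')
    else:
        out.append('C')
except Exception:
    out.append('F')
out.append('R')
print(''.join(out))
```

Execution trace: 'A' (inner try body) → 'Y' (inner except ZeroDivisionError) → 'R' (after the try/except). Output: AYR

Answer: AYR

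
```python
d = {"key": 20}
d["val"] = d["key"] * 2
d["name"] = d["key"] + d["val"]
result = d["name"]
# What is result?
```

Trace:
`d = {"key": 20}` → d = {'key': 20}
`d["val"] = d["key"] * 2` → d = {'key': 20, 'val': 40}
`d["name"] = d["key"] + d["val"]` → d = {'key': 20, 'val': 40, 'name': 60}
`result = d["name"]` → result = 60
So result = 60

Answer: 60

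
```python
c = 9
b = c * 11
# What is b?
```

Trace:
`c = 9` → c = 9
`b = c * 11` → b = 99
So b = 99

Answer: 99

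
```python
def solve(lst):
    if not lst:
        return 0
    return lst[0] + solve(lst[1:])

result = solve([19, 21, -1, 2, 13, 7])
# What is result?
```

19 + 21 + (-1) + 2 + 13 + 7 + 0 = 61

Answer: 61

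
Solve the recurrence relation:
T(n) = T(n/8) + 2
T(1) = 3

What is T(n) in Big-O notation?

Each step divides n by 8 and adds 2. After log_8(n) steps we reach T(1)=3. So T(n) = 2·log_8(n) + 3 = O(log n).

Answer: O(log n)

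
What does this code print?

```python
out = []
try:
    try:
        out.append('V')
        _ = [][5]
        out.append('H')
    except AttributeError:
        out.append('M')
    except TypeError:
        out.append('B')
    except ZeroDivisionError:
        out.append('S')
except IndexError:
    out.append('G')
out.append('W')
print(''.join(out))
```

Execution trace: 'V' (try body) → 'G' (outer except IndexError) → 'W' (after the try/except). Output: VGW

Answer: VGW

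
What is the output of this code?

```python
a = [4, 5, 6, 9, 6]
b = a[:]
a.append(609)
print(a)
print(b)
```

Key concept: slice [:] creates copy.
Step by step:
`a = [4, 5, 6, 9, 6]` → a = [4, 5, 6, 9, 6]
`b = a[:]` → b = [4, 5, 6, 9, 6]
`a.append(609)` → a = [4, 5, 6, 9, 6, 609]
`print(a)` → prints [4, 5, 6, 9, 6, 609]
`print(b)` → prints [4, 5, 6, 9, 6]

Answer:
[4, 5, 6, 9, 6, 609]
[4, 5, 6, 9, 6]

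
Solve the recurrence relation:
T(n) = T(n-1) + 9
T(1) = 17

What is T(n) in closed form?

Unrolling: T(n) = T(1) + 9·(n-1) = 17 + 9(n-1) = 9n + 8.

Answer: T(n) = 9n + 8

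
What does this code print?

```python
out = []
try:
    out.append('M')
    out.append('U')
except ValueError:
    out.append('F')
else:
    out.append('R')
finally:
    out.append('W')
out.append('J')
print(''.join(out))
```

Execution trace: 'M' (try body) → 'U' (try body, no exception) → 'R' (else) → 'W' (finally) → 'J' (after the try/except). Output: MURWJ

Answer: MURWJ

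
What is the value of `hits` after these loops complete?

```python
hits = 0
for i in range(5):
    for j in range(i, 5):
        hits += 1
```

Upper triangle: 5 + 4 + ... + 1
`hits` takes the values: 0 → 1 → 2 → 3 → 4 → 5 → 6 → 7 → 8 → 9 → 10 → 11 → 12 → 13 → 14 → 15

Answer: 15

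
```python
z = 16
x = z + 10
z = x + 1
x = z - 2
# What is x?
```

Trace:
`z = 16` → z = 16
`x = z + 10` → x = 26
`z = x + 1` → z = 27
`x = z - 2` → x = 25
So x = 25

Answer: 25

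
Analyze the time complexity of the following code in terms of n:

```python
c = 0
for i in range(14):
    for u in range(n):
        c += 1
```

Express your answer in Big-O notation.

Each loop level contributes: 1 × n. Multiplying the contributions gives O(n).

Answer: O(n)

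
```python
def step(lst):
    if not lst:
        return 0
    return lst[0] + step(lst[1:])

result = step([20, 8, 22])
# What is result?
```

20 + 8 + 22 + 0 = 50

Answer: 50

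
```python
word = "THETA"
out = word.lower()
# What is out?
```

Trace:
`word = "THETA"` → word = 'THETA'
`out = word.lower()` → out = 'theta'
So out = 'theta'

Answer: 'theta'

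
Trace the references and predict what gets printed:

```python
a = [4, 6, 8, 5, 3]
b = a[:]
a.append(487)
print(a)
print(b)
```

Key concept: slice [:] creates copy.
Step by step:
`a = [4, 6, 8, 5, 3]` → a = [4, 6, 8, 5, 3]
`b = a[:]` → b = [4, 6, 8, 5, 3]
`a.append(487)` → a = [4, 6, 8, 5, 3, 487]
`print(a)` → prints [4, 6, 8, 5, 3, 487]
`print(b)` → prints [4, 6, 8, 5, 3]

Answer:
[4, 6, 8, 5, 3, 487]
[4, 6, 8, 5, 3]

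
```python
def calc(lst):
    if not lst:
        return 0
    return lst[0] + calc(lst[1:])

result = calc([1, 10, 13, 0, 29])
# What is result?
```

1 + 10 + 13 + 0 + 29 + 0 = 53

Answer: 53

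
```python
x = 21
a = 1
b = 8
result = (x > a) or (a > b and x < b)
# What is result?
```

Trace:
`x = 21` → x = 21
`a = 1` → a = 1
`b = 8` → b = 8
`result = (x > a) or (a > b and x < b)` → result = True
So result = True

Answer: True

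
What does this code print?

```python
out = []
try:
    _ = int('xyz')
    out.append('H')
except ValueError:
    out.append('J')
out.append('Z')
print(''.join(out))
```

Execution trace: 'J' (except ValueError) → 'Z' (after the try/except). Output: JZ

Answer: JZ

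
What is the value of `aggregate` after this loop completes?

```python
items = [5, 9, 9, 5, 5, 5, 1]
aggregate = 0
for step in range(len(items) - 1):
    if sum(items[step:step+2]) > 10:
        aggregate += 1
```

Count windows with sum > 10
`aggregate` takes the values: 0 → 1 → 2 → 3

Answer: 3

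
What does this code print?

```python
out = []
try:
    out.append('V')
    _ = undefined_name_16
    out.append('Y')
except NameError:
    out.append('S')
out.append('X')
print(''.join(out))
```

Execution trace: 'V' (try body) → 'S' (except NameError) → 'X' (after the try/except). Output: VSX

Answer: VSX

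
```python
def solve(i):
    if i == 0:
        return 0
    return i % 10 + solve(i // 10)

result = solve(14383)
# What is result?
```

Sum of digits of 14383: 3 + 8 + 3 + 4 + 1 = 19

Answer: 19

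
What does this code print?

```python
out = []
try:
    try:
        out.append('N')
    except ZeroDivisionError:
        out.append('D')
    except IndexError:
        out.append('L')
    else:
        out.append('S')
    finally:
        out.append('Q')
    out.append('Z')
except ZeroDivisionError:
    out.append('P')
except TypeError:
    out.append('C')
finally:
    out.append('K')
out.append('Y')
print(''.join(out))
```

Execution trace: 'N' (inner try body, no exception) → 'S' (inner else) → 'Q' (inner finally) → 'Z' (try body, no exception) → 'K' (finally) → 'Y' (after the try/except). Output: NSQZKY

Answer: NSQZKY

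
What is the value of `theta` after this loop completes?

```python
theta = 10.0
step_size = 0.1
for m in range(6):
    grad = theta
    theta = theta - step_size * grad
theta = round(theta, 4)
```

Gradient descent: w = 10.0 * (1 - 0.1)^6
`theta` takes the values: 10.0 → 9.0 → 8.1 → 7.29 → 6.561 → 5.9049 → 5.31441 → 5.3144

Answer: 5.3144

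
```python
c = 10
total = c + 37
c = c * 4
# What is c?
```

Trace:
`c = 10` → c = 10
`total = c + 37` → total = 47
`c = c * 4` → c = 40
So c = 40

Answer: 40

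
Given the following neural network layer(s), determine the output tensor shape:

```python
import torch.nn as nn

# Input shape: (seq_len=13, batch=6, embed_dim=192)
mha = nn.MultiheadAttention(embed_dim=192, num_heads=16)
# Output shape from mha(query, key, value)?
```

Input: (13, 6, 192) -> Output: (13, 6, 192)

Answer: (13, 6, 192)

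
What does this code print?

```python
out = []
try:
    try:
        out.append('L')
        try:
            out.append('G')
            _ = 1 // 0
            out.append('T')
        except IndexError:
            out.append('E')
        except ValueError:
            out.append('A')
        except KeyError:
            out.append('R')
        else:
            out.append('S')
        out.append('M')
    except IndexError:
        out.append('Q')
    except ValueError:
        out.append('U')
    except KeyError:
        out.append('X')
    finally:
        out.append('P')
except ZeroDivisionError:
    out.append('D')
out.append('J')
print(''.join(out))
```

Execution trace: 'L' (try body) → 'G' (inner try body) → 'P' (finally) → 'D' (outer except ZeroDivisionError) → 'J' (after the try/except). Output: LGPDJ

Answer: LGPDJ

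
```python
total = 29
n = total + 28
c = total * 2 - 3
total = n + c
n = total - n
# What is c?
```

Trace:
`total = 29` → total = 29
`n = total + 28` → n = 57
`c = total * 2 - 3` → c = 55
`total = n + c` → total = 112
`n = total - n` → n = 55
So c = 55

Answer: 55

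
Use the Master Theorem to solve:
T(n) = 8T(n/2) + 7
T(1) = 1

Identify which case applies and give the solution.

a=8, b=2, f(n)=7. log_2(8) = 3. Since c=0 < 3, Case 1 applies: T(n) = Θ(n^log_b(a)) = O(n^3).

Answer: O(n^3) - Case 1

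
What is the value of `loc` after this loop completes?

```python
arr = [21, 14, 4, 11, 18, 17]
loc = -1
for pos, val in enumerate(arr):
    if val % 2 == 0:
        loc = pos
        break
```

First even number index in [21, 14, 4, 11, 18, 17]
`loc` takes the values: -1 → 1

Answer: 1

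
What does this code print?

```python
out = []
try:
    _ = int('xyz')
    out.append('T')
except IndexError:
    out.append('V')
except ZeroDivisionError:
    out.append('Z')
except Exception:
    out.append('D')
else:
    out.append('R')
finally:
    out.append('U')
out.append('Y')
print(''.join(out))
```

Execution trace: 'D' (except Exception) → 'U' (finally) → 'Y' (after the try/except). Output: DUY

Answer: DUY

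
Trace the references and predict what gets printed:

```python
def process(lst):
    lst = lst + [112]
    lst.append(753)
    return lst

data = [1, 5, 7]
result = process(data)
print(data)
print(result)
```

Key concept: rebinding parameter vs mutation.
Step by step:
`data = [1, 5, 7]` → data = [1, 5, 7]
`result = process(data)` → result = [1, 5, 7, 112, 753]
`print(data)` → prints [1, 5, 7]
`print(result)` → prints [1, 5, 7, 112, 753]

Answer:
[1, 5, 7]
[1, 5, 7, 112, 753]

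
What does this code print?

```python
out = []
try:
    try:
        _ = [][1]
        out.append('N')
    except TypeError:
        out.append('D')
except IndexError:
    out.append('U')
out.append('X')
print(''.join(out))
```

Execution trace: 'U' (outer except IndexError) → 'X' (after the try/except). Output: UX

Answer: UX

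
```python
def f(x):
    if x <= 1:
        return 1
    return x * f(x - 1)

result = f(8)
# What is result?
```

f(8) = 8 * 7 * 6 * 5 * 4 * 3 * 2 * 1 = 40320

Answer: 40320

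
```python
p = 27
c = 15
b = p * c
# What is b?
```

Trace:
`p = 27` → p = 27
`c = 15` → c = 15
`b = p * c` → b = 405
So b = 405

Answer: 405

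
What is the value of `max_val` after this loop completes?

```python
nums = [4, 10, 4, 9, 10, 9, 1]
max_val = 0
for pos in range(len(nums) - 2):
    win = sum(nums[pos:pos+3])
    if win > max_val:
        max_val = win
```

Max sum of 3-element window in [4, 10, 4, 9, 10, 9, 1]
`max_val` takes the values: 0 → 18 → 23 → 28

Answer: 28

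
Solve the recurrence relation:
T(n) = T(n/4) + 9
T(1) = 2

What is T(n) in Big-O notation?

Each step divides n by 4 and adds 9. After log_4(n) steps we reach T(1)=2. So T(n) = 9·log_4(n) + 2 = O(log n).

Answer: O(log n)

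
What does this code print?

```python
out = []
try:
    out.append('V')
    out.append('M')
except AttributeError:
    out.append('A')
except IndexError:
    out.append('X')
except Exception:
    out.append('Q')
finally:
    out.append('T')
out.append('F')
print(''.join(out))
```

Execution trace: 'V' (try body) → 'M' (try body, no exception) → 'T' (finally) → 'F' (after the try/except). Output: VMTF

Answer: VMTF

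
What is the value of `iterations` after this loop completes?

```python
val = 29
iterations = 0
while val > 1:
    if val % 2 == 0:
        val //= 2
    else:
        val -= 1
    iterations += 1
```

Steps to reduce 29 to 1
`iterations` takes the values: 0 → 1 → 2 → 3 → 4 → 5 → 6 → 7

Answer: 7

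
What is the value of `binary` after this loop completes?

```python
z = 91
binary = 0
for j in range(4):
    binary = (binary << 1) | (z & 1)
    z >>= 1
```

Reverse lowest 4 bits of 91
`binary` takes the values: 0 → 1 → 3 → 6 → 13

Answer: 13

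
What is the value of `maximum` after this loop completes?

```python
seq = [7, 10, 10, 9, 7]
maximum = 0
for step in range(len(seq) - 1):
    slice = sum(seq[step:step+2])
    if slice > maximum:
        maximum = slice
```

Max sum of 2-element window in [7, 10, 10, 9, 7]
`maximum` takes the values: 0 → 17 → 20

Answer: 20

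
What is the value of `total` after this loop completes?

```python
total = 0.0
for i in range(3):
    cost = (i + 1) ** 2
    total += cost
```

Sum of squared losses 1² + 2² + ... + 3²
`total` takes the values: 0.0 → 1.0 → 5.0 → 14.0

Answer: 14.0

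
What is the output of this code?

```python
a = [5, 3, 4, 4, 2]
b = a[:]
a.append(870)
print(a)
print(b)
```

Key concept: slice [:] creates copy.
Step by step:
`a = [5, 3, 4, 4, 2]` → a = [5, 3, 4, 4, 2]
`b = a[:]` → b = [5, 3, 4, 4, 2]
`a.append(870)` → a = [5, 3, 4, 4, 2, 870]
`print(a)` → prints [5, 3, 4, 4, 2, 870]
`print(b)` → prints [5, 3, 4, 4, 2]

Answer:
[5, 3, 4, 4, 2, 870]
[5, 3, 4, 4, 2]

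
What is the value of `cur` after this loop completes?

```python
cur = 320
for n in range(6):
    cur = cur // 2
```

Halve 6 times: 320 // 2^6 = 5
`cur` takes the values: 320 → 160 → 80 → 40 → 20 → 10 → 5

Answer: 5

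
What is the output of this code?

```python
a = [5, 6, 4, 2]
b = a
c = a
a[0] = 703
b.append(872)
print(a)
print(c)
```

Key concept: multiple aliases.
Step by step:
`a = [5, 6, 4, 2]` → a = [5, 6, 4, 2]
`b = a` → b = [5, 6, 4, 2] (same object as a)
`c = a` → c = [5, 6, 4, 2] (same object as a, b)
`a[0] = 703` → a = [703, 6, 4, 2] (same object as b, c); b = [703, 6, 4, 2] (same object as a, c); c = [703, 6, 4, 2] (same object as a, b)
`b.append(872)` → a = [703, 6, 4, 2, 872] (same object as b, c); b = [703, 6, 4, 2, 872] (same object as a, c); c = [703, 6, 4, 2, 872] (same object as a, b)
`print(a)` → prints [703, 6, 4, 2, 872]
`print(c)` → prints [703, 6, 4, 2, 872]

Answer:
[703, 6, 4, 2, 872]
[703, 6, 4, 2, 872]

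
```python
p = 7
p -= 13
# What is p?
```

Trace:
`p = 7` → p = 7
`p -= 13` → p = -6
So p = -6

Answer: -6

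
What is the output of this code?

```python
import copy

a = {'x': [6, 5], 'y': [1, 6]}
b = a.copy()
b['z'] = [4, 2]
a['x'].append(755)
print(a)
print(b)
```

Key concept: shallow copy of dict with mutable values.
Step by step:
`a = {'x': [6, 5], 'y': [1, 6]}` → a = {'x': [6, 5], 'y': [1, 6]}
`b = a.copy()` → b = {'x': [6, 5], 'y': [1, 6]}
`b['z'] = [4, 2]` → b = {'x': [6, 5], 'y': [1, 6], 'z': [4, 2]}
`a['x'].append(755)` → a = {'x': [6, 5, 755], 'y': [1, 6]}; b = {'x': [6, 5, 755], 'y': [1, 6], 'z': [4, 2]}
`print(a)` → prints {'x': [6, 5, 755], 'y': [1, 6]}
`print(b)` → prints {'x': [6, 5, 755], 'y': [1, 6], 'z': [4, 2]}

Answer:
{'x': [6, 5, 755], 'y': [1, 6]}
{'x': [6, 5, 755], 'y': [1, 6], 'z': [4, 2]}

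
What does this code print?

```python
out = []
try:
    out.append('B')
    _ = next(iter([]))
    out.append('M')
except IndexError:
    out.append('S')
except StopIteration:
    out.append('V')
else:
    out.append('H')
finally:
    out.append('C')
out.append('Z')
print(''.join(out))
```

Execution trace: 'B' (try body) → 'V' (except StopIteration) → 'C' (finally) → 'Z' (after the try/except). Output: BVCZ

Answer: BVCZ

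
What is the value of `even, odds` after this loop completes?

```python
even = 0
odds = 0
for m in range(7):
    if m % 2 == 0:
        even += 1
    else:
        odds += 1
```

Count evens and odds in range(7)
`even, odds` takes the values: (0, 0) → (1, 0) → (1, 1) → (2, 1) → (2, 2) → (3, 2) → (3, 3) → (4, 3)

Answer: 4, 3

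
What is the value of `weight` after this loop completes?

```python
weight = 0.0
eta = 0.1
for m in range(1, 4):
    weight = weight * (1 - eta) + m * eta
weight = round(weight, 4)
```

Moving average with lr=0.1
`weight` takes the values: 0.0 → 0.1 → 0.29 → 0.561

Answer: 0.561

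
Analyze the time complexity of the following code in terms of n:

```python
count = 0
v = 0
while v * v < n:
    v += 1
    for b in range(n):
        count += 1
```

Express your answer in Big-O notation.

Each loop level contributes: √n × n. Multiplying the contributions gives O(n√n).

Answer: O(n√n)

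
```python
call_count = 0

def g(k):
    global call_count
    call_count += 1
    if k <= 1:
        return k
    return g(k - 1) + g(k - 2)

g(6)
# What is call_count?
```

Calls(k) = 1 + Calls(k-1) + Calls(k-2); Calls(0)=Calls(1)=1. For k=6 this gives 25.

Answer: 25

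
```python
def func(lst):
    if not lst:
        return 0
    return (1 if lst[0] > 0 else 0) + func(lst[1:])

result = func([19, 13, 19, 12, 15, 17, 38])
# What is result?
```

Count of positive elements in [19, 13, 19, 12, 15, 17, 38] = 7

Answer: 7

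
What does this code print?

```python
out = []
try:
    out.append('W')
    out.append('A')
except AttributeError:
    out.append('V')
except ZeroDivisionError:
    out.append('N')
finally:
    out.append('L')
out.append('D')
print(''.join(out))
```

Execution trace: 'W' (try body) → 'A' (try body, no exception) → 'L' (finally) → 'D' (after the try/except). Output: WALD

Answer: WALD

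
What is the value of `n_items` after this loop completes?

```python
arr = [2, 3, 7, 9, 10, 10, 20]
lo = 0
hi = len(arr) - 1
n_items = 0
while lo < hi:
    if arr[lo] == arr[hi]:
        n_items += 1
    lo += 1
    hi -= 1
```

Count matching pairs from ends
`n_items` takes the values: 0

Answer: 0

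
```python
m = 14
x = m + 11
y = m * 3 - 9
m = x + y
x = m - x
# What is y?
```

Trace:
`m = 14` → m = 14
`x = m + 11` → x = 25
`y = m * 3 - 9` → y = 33
`m = x + y` → m = 58
`x = m - x` → x = 33
So y = 33

Answer: 33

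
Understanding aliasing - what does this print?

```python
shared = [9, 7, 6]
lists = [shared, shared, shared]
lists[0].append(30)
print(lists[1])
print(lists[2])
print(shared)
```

Key concept: list of same reference.
Step by step:
`shared = [9, 7, 6]` → shared = [9, 7, 6]
`lists = [shared, shared, shared]` → lists = [[9, 7, 6], [9, 7, 6], [9, 7, 6]]
`lists[0].append(30)` → shared = [9, 7, 6, 30]; lists = [[9, 7, 6, 30], [9, 7, 6, 30], [9, 7, 6, 30]]
`print(lists[1])` → prints [9, 7, 6, 30]
`print(lists[2])` → prints [9, 7, 6, 30]
`print(shared)` → prints [9, 7, 6, 30]

Answer:
[9, 7, 6, 30]
[9, 7, 6, 30]
[9, 7, 6, 30]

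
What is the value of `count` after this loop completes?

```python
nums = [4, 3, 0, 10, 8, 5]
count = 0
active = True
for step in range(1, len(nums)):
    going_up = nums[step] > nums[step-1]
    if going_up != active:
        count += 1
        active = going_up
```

Count direction changes in [4, 3, 0, 10, 8, 5]
`count` takes the values: 0 → 1 → 2 → 3

Answer: 3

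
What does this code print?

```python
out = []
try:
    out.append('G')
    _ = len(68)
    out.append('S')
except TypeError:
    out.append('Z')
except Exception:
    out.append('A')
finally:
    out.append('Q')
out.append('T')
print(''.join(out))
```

Execution trace: 'G' (try body) → 'Z' (except TypeError) → 'Q' (finally) → 'T' (after the try/except). Output: GZQT

Answer: GZQT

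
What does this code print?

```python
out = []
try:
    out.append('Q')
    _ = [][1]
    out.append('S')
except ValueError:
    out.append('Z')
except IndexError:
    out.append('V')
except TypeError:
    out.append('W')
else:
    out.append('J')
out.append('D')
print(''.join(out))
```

Execution trace: 'Q' (try body) → 'V' (except IndexError) → 'D' (after the try/except). Output: QVD

Answer: QVD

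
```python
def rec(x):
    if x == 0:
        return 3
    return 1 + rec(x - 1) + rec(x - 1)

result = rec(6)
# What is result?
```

rec(x) = 1 + 2·rec(x-1), rec(0)=3. Closed form: (3+1)·2^6 - 1 = 255.

Answer: 255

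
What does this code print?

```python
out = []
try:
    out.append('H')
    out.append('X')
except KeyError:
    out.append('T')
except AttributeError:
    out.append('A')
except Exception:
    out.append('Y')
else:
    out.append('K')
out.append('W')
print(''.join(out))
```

Execution trace: 'H' (try body) → 'X' (try body, no exception) → 'K' (else) → 'W' (after the try/except). Output: HXKW

Answer: HXKW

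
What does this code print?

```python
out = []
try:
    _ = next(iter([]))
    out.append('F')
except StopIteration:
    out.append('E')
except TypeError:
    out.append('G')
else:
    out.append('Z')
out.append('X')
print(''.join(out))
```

Execution trace: 'E' (except StopIteration) → 'X' (after the try/except). Output: EX

Answer: EX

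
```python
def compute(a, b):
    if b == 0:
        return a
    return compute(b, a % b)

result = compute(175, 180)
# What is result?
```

compute(175, 180) -> compute(180, 175) -> compute(175, 5) -> compute(5, 0) -> 5

Answer: 5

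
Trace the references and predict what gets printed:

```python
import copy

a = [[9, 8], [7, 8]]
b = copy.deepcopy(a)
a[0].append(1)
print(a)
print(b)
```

Key concept: deep copy is fully independent.
Step by step:
`a = [[9, 8], [7, 8]]` → a = [[9, 8], [7, 8]]
`b = copy.deepcopy(a)` → b = [[9, 8], [7, 8]]
`a[0].append(1)` → a = [[9, 8, 1], [7, 8]]
`print(a)` → prints [[9, 8, 1], [7, 8]]
`print(b)` → prints [[9, 8], [7, 8]]

Answer:
[[9, 8, 1], [7, 8]]
[[9, 8], [7, 8]]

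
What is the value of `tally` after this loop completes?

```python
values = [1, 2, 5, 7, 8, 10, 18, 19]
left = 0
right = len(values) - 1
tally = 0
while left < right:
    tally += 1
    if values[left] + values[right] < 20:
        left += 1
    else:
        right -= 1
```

Steps to find pair summing to 20
`tally` takes the values: 0 → 1 → 2 → 3 → 4 → 5 → 6 → 7

Answer: 7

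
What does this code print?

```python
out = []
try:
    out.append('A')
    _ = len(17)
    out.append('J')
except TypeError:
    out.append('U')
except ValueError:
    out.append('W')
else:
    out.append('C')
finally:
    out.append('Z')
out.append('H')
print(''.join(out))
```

Execution trace: 'A' (try body) → 'U' (except TypeError) → 'Z' (finally) → 'H' (after the try/except). Output: AUZH

Answer: AUZH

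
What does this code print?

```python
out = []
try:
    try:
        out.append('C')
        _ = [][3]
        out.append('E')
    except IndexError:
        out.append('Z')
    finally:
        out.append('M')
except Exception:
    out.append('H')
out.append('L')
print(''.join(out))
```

Execution trace: 'C' (inner try body) → 'Z' (inner except IndexError) → 'M' (inner finally) → 'L' (after the try/except). Output: CZML

Answer: CZML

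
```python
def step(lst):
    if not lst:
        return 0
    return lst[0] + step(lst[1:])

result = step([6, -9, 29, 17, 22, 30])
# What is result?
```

6 + (-9) + 29 + 17 + 22 + 30 + 0 = 95

Answer: 95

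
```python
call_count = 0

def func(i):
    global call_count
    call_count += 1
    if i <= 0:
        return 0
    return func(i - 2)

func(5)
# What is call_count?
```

Linear recursion stepping by 2: 4 calls from i=5 down to ≤0.

Answer: 4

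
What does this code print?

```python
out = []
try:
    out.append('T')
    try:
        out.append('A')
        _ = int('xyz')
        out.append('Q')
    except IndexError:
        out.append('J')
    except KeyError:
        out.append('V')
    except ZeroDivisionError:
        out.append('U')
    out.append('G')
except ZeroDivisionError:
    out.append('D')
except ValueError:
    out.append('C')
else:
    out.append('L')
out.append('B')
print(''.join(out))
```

Execution trace: 'T' (try body) → 'A' (inner try body) → 'C' (except ValueError) → 'B' (after the try/except). Output: TACB

Answer: TACB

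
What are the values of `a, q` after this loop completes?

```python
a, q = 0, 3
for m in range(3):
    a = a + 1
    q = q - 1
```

a goes 0→3, q goes 3→0
`a, q` takes the values: (0, 3) → (1, 3) → (1, 2) → (2, 2) → (2, 1) → (3, 1) → (3, 0)

Answer: 3, 0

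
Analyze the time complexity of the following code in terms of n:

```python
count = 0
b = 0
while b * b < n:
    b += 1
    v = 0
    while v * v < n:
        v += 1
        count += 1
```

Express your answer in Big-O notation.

Each loop level contributes: √n × √n. Multiplying the contributions gives O(n).

Answer: O(n)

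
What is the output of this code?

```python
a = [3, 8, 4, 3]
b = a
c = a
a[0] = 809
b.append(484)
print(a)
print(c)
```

Key concept: multiple aliases.
Step by step:
`a = [3, 8, 4, 3]` → a = [3, 8, 4, 3]
`b = a` → b = [3, 8, 4, 3] (same object as a)
`c = a` → c = [3, 8, 4, 3] (same object as a, b)
`a[0] = 809` → a = [809, 8, 4, 3] (same object as b, c); b = [809, 8, 4, 3] (same object as a, c); c = [809, 8, 4, 3] (same object as a, b)
`b.append(484)` → a = [809, 8, 4, 3, 484] (same object as b, c); b = [809, 8, 4, 3, 484] (same object as a, c); c = [809, 8, 4, 3, 484] (same object as a, b)
`print(a)` → prints [809, 8, 4, 3, 484]
`print(c)` → prints [809, 8, 4, 3, 484]

Answer:
[809, 8, 4, 3, 484]
[809, 8, 4, 3, 484]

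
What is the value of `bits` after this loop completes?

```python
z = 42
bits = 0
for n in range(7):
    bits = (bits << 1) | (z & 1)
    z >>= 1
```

Reverse lowest 7 bits of 42
`bits` takes the values: 0 → 1 → 2 → 5 → 10 → 21 → 42

Answer: 42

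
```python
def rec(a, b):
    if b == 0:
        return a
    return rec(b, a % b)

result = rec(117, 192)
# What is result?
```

rec(117, 192) -> rec(192, 117) -> rec(117, 75) -> rec(75, 42) -> rec(42, 33) -> rec(33, 9) -> rec(9, 6) -> rec(6, 3) -> rec(3, 0) -> 3

Answer: 3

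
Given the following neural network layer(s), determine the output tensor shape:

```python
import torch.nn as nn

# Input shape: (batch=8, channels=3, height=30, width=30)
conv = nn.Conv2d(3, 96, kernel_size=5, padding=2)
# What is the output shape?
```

Input: (8, 3, 30, 30) -> Output: (8, 96, 30, 30)

Answer: (8, 96, 30, 30)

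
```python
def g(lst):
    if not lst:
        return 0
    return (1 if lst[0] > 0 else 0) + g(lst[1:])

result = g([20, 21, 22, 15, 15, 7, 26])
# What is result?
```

Count of positive elements in [20, 21, 22, 15, 15, 7, 26] = 7

Answer: 7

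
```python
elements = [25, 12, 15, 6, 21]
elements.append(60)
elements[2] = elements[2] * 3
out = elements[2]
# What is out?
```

Trace:
`elements = [25, 12, 15, 6, 21]` → elements = [25, 12, 15, 6, 21]
`elements.append(60)` → elements = [25, 12, 15, 6, 21, 60]
`elements[2] = elements[2] * 3` → elements = [25, 12, 45, 6, 21, 60]
`out = elements[2]` → out = 45
So out = 45

Answer: 45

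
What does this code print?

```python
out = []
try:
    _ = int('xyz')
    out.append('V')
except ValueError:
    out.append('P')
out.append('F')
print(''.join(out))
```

Execution trace: 'P' (except ValueError) → 'F' (after the try/except). Output: PF

Answer: PF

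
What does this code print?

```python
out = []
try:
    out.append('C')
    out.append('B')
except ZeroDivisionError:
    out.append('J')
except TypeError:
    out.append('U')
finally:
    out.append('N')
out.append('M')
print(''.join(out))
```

Execution trace: 'C' (try body) → 'B' (try body, no exception) → 'N' (finally) → 'M' (after the try/except). Output: CBNM

Answer: CBNM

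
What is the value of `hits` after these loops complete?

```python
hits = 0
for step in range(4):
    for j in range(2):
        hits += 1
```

4 * 2 = 8
`hits` takes the values: 0 → 1 → 2 → 3 → 4 → 5 → 6 → 7 → 8

Answer: 8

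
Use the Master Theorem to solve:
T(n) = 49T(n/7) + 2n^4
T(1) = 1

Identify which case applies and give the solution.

a=49, b=7, f(n)=2n^4. log_7(49) = 2. Since c=4 > 2 and the regularity condition holds (49(n/7)^4 = (49/7^4)n^4 with 49/7^4 < 1), Case 3 applies: T(n) = Θ(f(n)) = O(n^4).

Answer: O(n^4) - Case 3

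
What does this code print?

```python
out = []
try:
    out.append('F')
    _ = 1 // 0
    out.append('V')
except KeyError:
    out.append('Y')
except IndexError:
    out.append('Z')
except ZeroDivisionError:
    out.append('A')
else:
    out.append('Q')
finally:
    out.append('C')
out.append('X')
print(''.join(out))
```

Execution trace: 'F' (try body) → 'A' (except ZeroDivisionError) → 'C' (finally) → 'X' (after the try/except). Output: FACX

Answer: FACX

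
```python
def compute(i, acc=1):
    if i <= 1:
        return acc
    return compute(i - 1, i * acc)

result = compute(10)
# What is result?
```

Accumulator trace (n, acc): (10, 1) -> (9, 10) -> (8, 90) -> (7, 720) -> (6, 5040) -> (5, 30240) -> (4, 151200) -> (3, 604800) -> (2, 1814400) -> (1, 3628800) -> return 3628800

Answer: 3628800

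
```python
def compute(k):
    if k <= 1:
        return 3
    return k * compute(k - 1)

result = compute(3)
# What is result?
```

compute(3) = 3 * 2 * 3 = 18

Answer: 18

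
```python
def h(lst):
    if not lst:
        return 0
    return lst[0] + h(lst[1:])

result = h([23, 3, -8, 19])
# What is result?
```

23 + 3 + (-8) + 19 + 0 = 37

Answer: 37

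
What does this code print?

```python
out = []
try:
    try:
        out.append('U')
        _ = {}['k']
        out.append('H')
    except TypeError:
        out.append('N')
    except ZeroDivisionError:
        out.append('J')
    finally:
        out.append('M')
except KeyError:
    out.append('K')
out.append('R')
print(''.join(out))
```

Execution trace: 'U' (try body) → 'M' (finally) → 'K' (outer except KeyError) → 'R' (after the try/except). Output: UMKR

Answer: UMKR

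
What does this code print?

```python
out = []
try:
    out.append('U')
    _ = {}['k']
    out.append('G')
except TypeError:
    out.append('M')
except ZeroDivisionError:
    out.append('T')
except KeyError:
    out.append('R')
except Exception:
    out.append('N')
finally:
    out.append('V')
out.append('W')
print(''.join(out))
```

Execution trace: 'U' (try body) → 'R' (except KeyError) → 'V' (finally) → 'W' (after the try/except). Output: URVW

Answer: URVW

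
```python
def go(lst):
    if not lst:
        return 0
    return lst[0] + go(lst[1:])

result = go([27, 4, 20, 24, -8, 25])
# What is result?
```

27 + 4 + 20 + 24 + (-8) + 25 + 0 = 92

Answer: 92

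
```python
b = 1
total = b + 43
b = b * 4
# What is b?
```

Trace:
`b = 1` → b = 1
`total = b + 43` → total = 44
`b = b * 4` → b = 4
So b = 4

Answer: 4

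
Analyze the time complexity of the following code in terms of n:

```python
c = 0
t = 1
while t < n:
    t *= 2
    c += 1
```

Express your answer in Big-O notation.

Each loop level contributes: log n. Multiplying the contributions gives O(log n).

Answer: O(log n)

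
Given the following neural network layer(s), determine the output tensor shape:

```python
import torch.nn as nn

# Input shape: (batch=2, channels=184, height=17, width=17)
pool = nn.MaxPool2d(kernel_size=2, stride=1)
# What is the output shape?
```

Input: (2, 184, 17, 17) -> Output: (2, 184, 16, 16)

Answer: (2, 184, 16, 16)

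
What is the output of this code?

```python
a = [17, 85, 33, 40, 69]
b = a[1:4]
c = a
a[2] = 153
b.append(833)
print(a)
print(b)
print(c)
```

Key concept: slice vs alias.
Step by step:
`a = [17, 85, 33, 40, 69]` → a = [17, 85, 33, 40, 69]
`b = a[1:4]` → b = [85, 33, 40]
`c = a` → c = [17, 85, 33, 40, 69] (same object as a)
`a[2] = 153` → a = [17, 85, 153, 40, 69] (same object as c); c = [17, 85, 153, 40, 69] (same object as a)
`b.append(833)` → b = [85, 33, 40, 833]
`print(a)` → prints [17, 85, 153, 40, 69]
`print(b)` → prints [85, 33, 40, 833]
`print(c)` → prints [17, 85, 153, 40, 69]

Answer:
[17, 85, 153, 40, 69]
[85, 33, 40, 833]
[17, 85, 153, 40, 69]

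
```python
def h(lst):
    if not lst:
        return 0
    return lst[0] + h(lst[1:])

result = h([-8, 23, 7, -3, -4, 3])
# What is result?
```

(-8) + 23 + 7 + (-3) + (-4) + 3 + 0 = 18

Answer: 18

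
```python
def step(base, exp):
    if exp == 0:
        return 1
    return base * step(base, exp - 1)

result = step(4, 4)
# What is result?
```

step(4, 4) = 4 * 4 * 4 * 4 = 256

Answer: 256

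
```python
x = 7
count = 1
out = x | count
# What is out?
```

Trace:
`x = 7` → x = 7
`count = 1` → count = 1
`out = x | count` → out = 7
So out = 7

Answer: 7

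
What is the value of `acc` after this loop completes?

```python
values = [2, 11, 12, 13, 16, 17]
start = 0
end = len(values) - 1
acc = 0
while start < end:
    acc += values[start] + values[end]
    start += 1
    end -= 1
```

Sum of pairs from ends
`acc` takes the values: 0 → 19 → 46 → 71

Answer: 71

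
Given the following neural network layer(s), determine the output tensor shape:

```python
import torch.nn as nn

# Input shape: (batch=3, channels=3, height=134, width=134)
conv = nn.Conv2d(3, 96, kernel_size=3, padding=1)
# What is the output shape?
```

Input: (3, 3, 134, 134) -> Output: (3, 96, 134, 134)

Answer: (3, 96, 134, 134)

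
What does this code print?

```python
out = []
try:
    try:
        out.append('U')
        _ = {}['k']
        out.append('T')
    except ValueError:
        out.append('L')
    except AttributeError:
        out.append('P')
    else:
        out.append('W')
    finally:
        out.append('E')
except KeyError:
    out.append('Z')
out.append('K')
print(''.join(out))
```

Execution trace: 'U' (try body) → 'E' (finally) → 'Z' (outer except KeyError) → 'K' (after the try/except). Output: UEZK

Answer: UEZK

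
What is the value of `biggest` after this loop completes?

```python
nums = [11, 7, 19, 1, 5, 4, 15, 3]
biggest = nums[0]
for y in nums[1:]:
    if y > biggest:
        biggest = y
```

Maximum of [11, 7, 19, 1, 5, 4, 15, 3]
`biggest` takes the values: 11 → 19

Answer: 19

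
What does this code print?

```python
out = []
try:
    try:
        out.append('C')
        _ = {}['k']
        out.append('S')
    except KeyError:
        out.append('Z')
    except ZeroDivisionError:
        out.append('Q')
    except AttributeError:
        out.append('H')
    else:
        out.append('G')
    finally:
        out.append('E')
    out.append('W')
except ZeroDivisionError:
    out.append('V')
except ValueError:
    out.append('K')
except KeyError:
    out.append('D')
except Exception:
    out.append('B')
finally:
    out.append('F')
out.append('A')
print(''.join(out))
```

Execution trace: 'C' (inner try body) → 'Z' (inner except KeyError) → 'E' (inner finally) → 'W' (try body, no exception) → 'F' (finally) → 'A' (after the try/except). Output: CZEWFA

Answer: CZEWFA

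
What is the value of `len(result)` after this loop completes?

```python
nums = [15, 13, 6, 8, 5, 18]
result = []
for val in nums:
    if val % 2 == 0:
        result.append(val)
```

Count even numbers in [15, 13, 6, 8, 5, 18]
`result` takes the values: [] → [6] → [6, 8] → [6, 8, 18]
So `len(result)` = 3

Answer: 3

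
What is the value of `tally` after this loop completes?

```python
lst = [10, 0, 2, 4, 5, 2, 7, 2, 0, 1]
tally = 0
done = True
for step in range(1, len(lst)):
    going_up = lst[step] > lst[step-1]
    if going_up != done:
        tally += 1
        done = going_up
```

Count direction changes in [10, 0, 2, 4, 5, 2, 7, 2, 0, 1]
`tally` takes the values: 0 → 1 → 2 → 3 → 4 → 5 → 6

Answer: 6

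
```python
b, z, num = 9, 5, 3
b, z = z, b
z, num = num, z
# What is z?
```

Trace:
`b, z, num = 9, 5, 3` → b = 9; z = 5; num = 3
`b, z = z, b` → b = 5; z = 9
`z, num = num, z` → z = 3; num = 9
So z = 3

Answer: 3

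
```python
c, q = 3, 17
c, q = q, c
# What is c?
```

Trace:
`c, q = 3, 17` → c = 3; q = 17
`c, q = q, c` → c = 17; q = 3
So c = 17

Answer: 17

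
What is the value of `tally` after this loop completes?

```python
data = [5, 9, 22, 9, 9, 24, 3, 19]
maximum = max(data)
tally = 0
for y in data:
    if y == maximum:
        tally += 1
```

Count of max value 24 in [5, 9, 22, 9, 9, 24, 3, 19]
`tally` takes the values: 0 → 1

Answer: 1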